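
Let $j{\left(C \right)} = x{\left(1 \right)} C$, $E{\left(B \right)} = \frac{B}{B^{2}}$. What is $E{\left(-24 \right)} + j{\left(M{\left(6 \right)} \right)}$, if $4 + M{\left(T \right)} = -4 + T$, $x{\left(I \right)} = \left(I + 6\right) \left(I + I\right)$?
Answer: $- \frac{673}{24} \approx -28.042$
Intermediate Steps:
$x{\left(I \right)} = 2 I \left(6 + I\right)$ ($x{\left(I \right)} = \left(6 + I\right) 2 I = 2 I \left(6 + I\right)$)
$M{\left(T \right)} = -8 + T$ ($M{\left(T \right)} = -4 + \left(-4 + T\right) = -8 + T$)
$E{\left(B \right)} = \frac{1}{B}$ ($E{\left(B \right)} = \frac{B}{B^{2}} = \frac{1}{B}$)
$j{\left(C \right)} = 14 C$ ($j{\left(C \right)} = 2 \cdot 1 \left(6 + 1\right) C = 2 \cdot 1 \cdot 7 C = 14 C$)
$E{\left(-24 \right)} + j{\left(M{\left(6 \right)} \right)} = \frac{1}{-24} + 14 \left(-8 + 6\right) = - \frac{1}{24} + 14 \left(-2\right) = - \frac{1}{24} - 28 = - \frac{673}{24}$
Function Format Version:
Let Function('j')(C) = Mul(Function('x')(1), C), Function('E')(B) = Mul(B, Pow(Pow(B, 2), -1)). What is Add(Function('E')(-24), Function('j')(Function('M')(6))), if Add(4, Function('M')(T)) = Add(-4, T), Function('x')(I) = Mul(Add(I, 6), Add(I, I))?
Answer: Rational(-673, 24) ≈ -28.042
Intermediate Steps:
Function('x')(I) = Mul(2, I, Add(6, I)) (Function('x')(I) = Mul(Add(6, I), Mul(2, I)) = Mul(2, I, Add(6, I)))
Function('M')(T) = Add(-8, T) (Function('M')(T) = Add(-4, Add(-4, T)) = Add(-8, T))
Function('E')(B) = Pow(B, -1) (Function('E')(B) = Mul(B, Pow(B, -2)) = Pow(B, -1))
Function('j')(C) = Mul(14, C) (Function('j')(C) = Mul(Mul(2, 1, Add(6, 1)), C) = Mul(Mul(2, 1, 7), C) = Mul(14, C))
Add(Function('E')(-24), Function('j')(Function('M')(6))) = Add(Pow(-24, -1), Mul(14, Add(-8, 6))) = Add(Rational(-1, 24), Mul(14, -2)) = Add(Rational(-1, 24), -28) = Rational(-673, 24)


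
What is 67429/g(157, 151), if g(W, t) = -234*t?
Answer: -67429/35334 ≈ -1.9083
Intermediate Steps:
67429/g(157, 151) = 67429/((-234*151)) = 67429/(-35334) = 67429*(-1/35334) = -67429/35334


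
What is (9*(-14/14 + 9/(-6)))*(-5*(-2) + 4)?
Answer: -315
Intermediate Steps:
(9*(-14/14 + 9/(-6)))*(-5*(-2) + 4) = (9*(-14*1/14 + 9*(-⅙)))*(10 + 4) = (9*(-1 - 3/2))*14 = (9*(-5/2))*14 = -45/2*14 = -315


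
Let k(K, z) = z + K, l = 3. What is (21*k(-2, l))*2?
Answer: 42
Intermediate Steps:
k(K, z) = K + z
(21*k(-2, l))*2 = (21*(-2 + 3))*2 = (21*1)*2 = 21*2 = 42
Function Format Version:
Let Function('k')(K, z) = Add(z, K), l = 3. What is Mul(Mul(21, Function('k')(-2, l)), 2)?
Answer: 42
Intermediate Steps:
Function('k')(K, z) = Add(K, z)
Mul(Mul(21, Function('k')(-2, l)), 2) = Mul(Mul(21, Add(-2, 3)), 2) = Mul(Mul(21, 1), 2) = Mul(21, 2) = 42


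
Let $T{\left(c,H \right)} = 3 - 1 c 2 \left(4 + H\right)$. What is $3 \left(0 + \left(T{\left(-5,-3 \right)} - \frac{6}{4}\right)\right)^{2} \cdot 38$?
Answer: $\frac{30153}{2} \approx 15077.0$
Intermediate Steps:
$T{\left(c,H \right)} = 3 - c \left(8 + 2 H\right)$
$3 \left(0 + \left(T{\left(-5,-3 \right)} - \frac{6}{4}\right)\right)^{2} \cdot 38 = 3 \left(0 - \left(-13 + \frac{3}{2}\right)\right)^{2} \cdot 38 = 3 \left(0 + \left(\left(3 + 40 - 30\right) - 6 \cdot \frac{1}{4}\right)\right)^{2} \cdot 38 = 3 \left(0 + \left(13 - \frac{3}{2}\right)\right)^{2} \cdot 38 = 3 \left(0 + \frac{23}{2}\right)^{2} \cdot 38 = 3 \left(\frac{23}{2}\right)^{2} \cdot 38 = 3 \cdot \frac{529}{4} \cdot 38 = \frac{1587}{4} \cdot 38 = \frac{30153}{2}$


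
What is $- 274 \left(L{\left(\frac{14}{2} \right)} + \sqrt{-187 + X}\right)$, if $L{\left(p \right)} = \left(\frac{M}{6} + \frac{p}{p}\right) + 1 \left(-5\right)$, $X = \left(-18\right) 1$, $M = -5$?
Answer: $\frac{3973}{3} - 274 i \sqrt{205} \approx 1324.3 - 3923.1 i$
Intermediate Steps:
$X = -18$
$L{\left(p \right)} = - \frac{29}{6}$ ($L{\left(p \right)} = \left(- \frac{5}{6} + \frac{p}{p}\right) + 1 \left(-5\right) = \left(\left(-5\right) \frac{1}{6} + 1\right) - 5 = \left(- \frac{5}{6} + 1\right) - 5 = \frac{1}{6} - 5 = - \frac{29}{6}$)
$- 274 \left(L{\left(\frac{14}{2} \right)} + \sqrt{-187 + X}\right) = - 274 \left(- \frac{29}{6} + \sqrt{-187 - 18}\right) = - 274 \left(- \frac{29}{6} + \sqrt{-205}\right) = - 274 \left(- \frac{29}{6} + i \sqrt{205}\right) = \frac{3973}{3} - 274 i \sqrt{205}$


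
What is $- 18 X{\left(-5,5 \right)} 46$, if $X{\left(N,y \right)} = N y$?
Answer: $20700$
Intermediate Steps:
$- 18 X{\left(-5,5 \right)} 46 = - 18 \left(\left(-5\right) 5\right) 46 = \left(-18\right) \left(-25\right) 46 = 450 \cdot 46 = 20700$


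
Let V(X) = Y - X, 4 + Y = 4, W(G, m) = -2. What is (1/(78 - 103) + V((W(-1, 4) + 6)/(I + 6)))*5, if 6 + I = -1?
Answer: 99/5 ≈ 19.800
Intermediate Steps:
I = -7 (I = -6 - 1 = -7)
Y = 0 (Y = -4 + 4 = 0)
V(X) = -X (V(X) = 0 - X = -X)
(1/(78 - 103) + V((W(-1, 4) + 6)/(I + 6)))*5 = (1/(78 - 103) - (-2 + 6)/(-7 + 6))*5 = (1/(-25) - 4/(-1))*5 = (-1/25 - 4*(-1))*5 = (-1/25 - 1*(-4))*5 = (-1/25 + 4)*5 = (99/25)*5 = 99/5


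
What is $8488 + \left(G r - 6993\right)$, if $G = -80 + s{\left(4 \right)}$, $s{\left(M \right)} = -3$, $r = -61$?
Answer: $6558$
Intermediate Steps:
$G = -83$ ($G = -80 - 3 = -83$)
$8488 + \left(G r - 6993\right) = 8488 - 1930 = 6558$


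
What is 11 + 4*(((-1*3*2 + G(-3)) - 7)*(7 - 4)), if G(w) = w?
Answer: -181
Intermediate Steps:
11 + 4*(((-1*3*2 + G(-3)) - 7)*(7 - 4)) = 11 + 4*(((-1*3*2 - 3) - 7)*(7 - 4)) = 11 + 4*(((-3*2 - 3) - 7)*3) = 11 + 4*(((-6 - 3) - 7)*3) = 11 + 4*((-9 - 7)*3) = 11 + 4*(-16*3) = 11 + 4*(-48) = 11 - 192 = -181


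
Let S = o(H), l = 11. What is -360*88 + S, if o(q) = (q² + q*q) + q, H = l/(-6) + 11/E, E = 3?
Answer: -285043/9 ≈ -31671.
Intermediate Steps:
H = 11/6 (H = 11/(-6) + 11/3 = 11*(-⅙) + 11*(⅓) = -11/6 + 11/3 = 11/6 ≈ 1.8333)
o(q) = q + 2*q² (o(q) = (q² + q²) + q = 2*q² + q = q + 2*q²)
S = 77/9 (S = 11*(1 + 2*(11/6))/6 = 11*(1 + 11/3)/6 = (11/6)*(14/3) = 77/9 ≈ 8.5556)
-360*88 + S = -360*88 + 77/9 = -31680 + 77/9 = -285043/9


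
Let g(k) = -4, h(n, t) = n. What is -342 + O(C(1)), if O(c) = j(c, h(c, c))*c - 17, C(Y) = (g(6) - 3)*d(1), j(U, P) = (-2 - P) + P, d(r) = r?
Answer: -345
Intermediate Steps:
j(U, P) = -2
C(Y) = -7 (C(Y) = (-4 - 3)*1 = -7*1 = -7)
O(c) = -17 - 2*c (O(c) = -2*c - 17 = -17 - 2*c)
-342 + O(C(1)) = -342 + (-17 - 2*(-7)) = -342 + (-17 + 14) = -342 - 3 = -345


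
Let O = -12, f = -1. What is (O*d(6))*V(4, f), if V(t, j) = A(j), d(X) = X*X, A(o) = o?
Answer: 432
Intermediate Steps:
d(X) = X²
V(t, j) = j
(O*d(6))*V(4, f) = -12*6²*(-1) = -12*36*(-1) = -432*(-1) = 432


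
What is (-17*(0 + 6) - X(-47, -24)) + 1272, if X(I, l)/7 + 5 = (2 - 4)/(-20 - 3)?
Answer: 27701/23 ≈ 1204.4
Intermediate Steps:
X(I, l) = -791/23 (X(I, l) = -35 + 7*((2 - 4)/(-20 - 3)) = -35 + 7*(-2/(-23)) = -35 + 7*(-2*(-1/23)) = -35 + 7*(2/23) = -35 + 14/23 = -791/23)
(-17*(0 + 6) - X(-47, -24)) + 1272 = (-17*(0 + 6) - 1*(-791/23)) + 1272 = (-17*6 + 791/23) + 1272 = (-102 + 791/23) + 1272 = -1555/23 + 1272 = 27701/23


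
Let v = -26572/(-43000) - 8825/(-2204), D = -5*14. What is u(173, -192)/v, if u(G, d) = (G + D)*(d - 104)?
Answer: -361176092000/54754961 ≈ -6596.2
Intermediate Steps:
D = -70
v = 54754961/11846500 (v = -26572*(-1/43000) - 8825*(-1/2204) = 6643/10750 + 8825/2204 = 54754961/11846500 ≈ 4.6220)
u(G, d) = (-104 + d)*(-70 + G) (u(G, d) = (G - 70)*(d - 104) = (-70 + G)*(-104 + d) = (-104 + d)*(-70 + G))
u(173, -192)/v = (7280 - 104*173 - 70*(-192) + 173*(-192))/(54754961/11846500) = (7280 - 17992 + 13440 - 33216)*(11846500/54754961) = -30488*11846500/54754961 = -361176092000/54754961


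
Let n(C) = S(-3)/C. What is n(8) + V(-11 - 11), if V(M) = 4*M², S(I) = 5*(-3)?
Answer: 15473/8 ≈ 1934.1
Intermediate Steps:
S(I) = -15
n(C) = -15/C
n(8) + V(-11 - 11) = -15/8 + 4*(-11 - 11)² = -15*⅛ + 4*(-22)² = -15/8 + 4*484 = -15/8 + 1936 = 15473/8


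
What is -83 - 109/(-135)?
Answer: -11096/135 ≈ -82.193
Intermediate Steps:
-83 - 109/(-135) = -83 - 1/135*(-109) = -83 + 109/135 = -11096/135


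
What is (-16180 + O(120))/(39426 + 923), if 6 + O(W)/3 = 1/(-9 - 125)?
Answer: -2170535/5406766 ≈ -0.40145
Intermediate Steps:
O(W) = -2415/134 (O(W) = -18 + 3/(-9 - 125) = -18 + 3/(-134) = -18 + 3*(-1/134) = -18 - 3/134 = -2415/134)
(-16180 + O(120))/(39426 + 923) = (-16180 - 2415/134)/(39426 + 923) = -2170535/134/40349 = -2170535/134*1/40349 = -2170535/5406766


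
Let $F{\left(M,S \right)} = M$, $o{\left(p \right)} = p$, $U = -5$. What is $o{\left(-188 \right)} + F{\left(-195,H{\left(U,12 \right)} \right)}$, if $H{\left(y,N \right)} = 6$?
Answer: $-383$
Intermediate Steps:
$o{\left(-188 \right)} + F{\left(-195,H{\left(U,12 \right)} \right)} = -188 - 195 = -383$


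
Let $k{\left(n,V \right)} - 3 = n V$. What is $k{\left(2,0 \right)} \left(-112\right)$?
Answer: $-336$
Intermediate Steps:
$k{\left(n,V \right)} = 3 + V n$ ($k{\left(n,V \right)} = 3 + n V = 3 + V n$)
$k{\left(2,0 \right)} \left(-112\right) = \left(3 + 0 \cdot 2\right) \left(-112\right) = \left(3 + 0\right) \left(-112\right) = 3 \left(-112\right) = -336$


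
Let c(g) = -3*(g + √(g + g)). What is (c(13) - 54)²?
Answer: 8883 + 558*√26 ≈ 11728.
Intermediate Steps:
c(g) = -3*g - 3*√2*√g (c(g) = -3*(g + √(2*g)) = -3*(g + √2*√g) = -3*g - 3*√2*√g)
(c(13) - 54)² = ((-3*13 - 3*√2*√13) - 54)² = ((-39 - 3*√26) - 54)² = (-93 - 3*√26)²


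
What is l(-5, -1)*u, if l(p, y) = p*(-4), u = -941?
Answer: -18820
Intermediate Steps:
l(p, y) = -4*p
l(-5, -1)*u = -4*(-5)*(-941) = 20*(-941) = -18820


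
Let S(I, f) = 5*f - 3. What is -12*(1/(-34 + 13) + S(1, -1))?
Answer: 676/7 ≈ 96.571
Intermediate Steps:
S(I, f) = -3 + 5*f
-12*(1/(-34 + 13) + S(1, -1)) = -12*(1/(-34 + 13) + (-3 + 5*(-1))) = -12*(1/(-21) + (-3 - 5)) = -12*(-1/21 - 8) = -12*(-169/21) = 676/7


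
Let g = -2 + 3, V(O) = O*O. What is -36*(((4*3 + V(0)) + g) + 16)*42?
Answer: -43848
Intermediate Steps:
V(O) = O²
g = 1
-36*(((4*3 + V(0)) + g) + 16)*42 = -36*(((4*3 + 0²) + 1) + 16)*42 = -36*(((12 + 0) + 1) + 16)*42 = -36*((12 + 1) + 16)*42 = -36*(13 + 16)*42 = -36*29*42 = -1044*42 = -43848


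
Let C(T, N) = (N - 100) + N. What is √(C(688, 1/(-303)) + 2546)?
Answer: 4*√14035263/303 ≈ 49.457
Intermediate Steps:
C(T, N) = -100 + 2*N (C(T, N) = (-100 + N) + N = -100 + 2*N)
√(C(688, 1/(-303)) + 2546) = √((-100 + 2/(-303)) + 2546) = √((-100 + 2*(-1/303)) + 2546) = √((-100 - 2/303) + 2546) = √(-30302/303 + 2546) = √(741136/303) = 4*√14035263/303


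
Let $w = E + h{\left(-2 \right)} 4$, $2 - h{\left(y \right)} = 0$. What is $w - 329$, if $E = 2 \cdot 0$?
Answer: $-321$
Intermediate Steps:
$E = 0$
$h{\left(y \right)} = 2$ ($h{\left(y \right)} = 2 - 0 = 2 + 0 = 2$)
$w = 8$ ($w = 0 + 2 \cdot 4 = 0 + 8 = 8$)
$w - 329 = 8 - 329 = -321$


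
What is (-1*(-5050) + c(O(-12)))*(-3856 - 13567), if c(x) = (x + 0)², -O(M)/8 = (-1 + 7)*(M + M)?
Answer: -23210119142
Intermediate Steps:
O(M) = -96*M (O(M) = -8*(-1 + 7)*(M + M) = -48*2*M = -96*M)
c(x) = x²
(-1*(-5050) + c(O(-12)))*(-3856 - 13567) = (-1*(-5050) + (-96*(-12))²)*(-3856 - 13567) = (5050 + 1152²)*(-17423) = (5050 + 1327104)*(-17423) = 1332154*(-17423) = -23210119142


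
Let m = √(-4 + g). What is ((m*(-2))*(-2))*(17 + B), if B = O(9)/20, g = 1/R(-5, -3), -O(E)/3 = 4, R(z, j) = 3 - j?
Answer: 164*I*√138/15 ≈ 128.44*I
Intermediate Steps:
O(E) = -12 (O(E) = -3*4 = -12)
g = ⅙ (g = 1/(3 - 1*(-3)) = 1/(3 + 3) = 1/6 = ⅙ ≈ 0.16667)
m = I*√138/6 (m = √(-4 + ⅙) = √(-23/6) = I*√138/6 ≈ 1.9579*I)
B = -⅗ (B = -12/20 = -12*1/20 = -⅗ ≈ -0.60000)
((m*(-2))*(-2))*(17 + B) = (((I*√138/6)*(-2))*(-2))*(17 - ⅗) = (-I*√138/3*(-2))*(82/5) = (2*I*√138/3)*(82/5) = 164*I*√138/15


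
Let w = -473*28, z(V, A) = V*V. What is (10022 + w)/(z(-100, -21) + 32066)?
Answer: -179/2337 ≈ -0.076594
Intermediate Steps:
z(V, A) = V**2
w = -13244
(10022 + w)/(z(-100, -21) + 32066) = (10022 - 13244)/((-100)**2 + 32066) = -3222/(10000 + 32066) = -3222/42066 = -3222*1/42066 = -179/2337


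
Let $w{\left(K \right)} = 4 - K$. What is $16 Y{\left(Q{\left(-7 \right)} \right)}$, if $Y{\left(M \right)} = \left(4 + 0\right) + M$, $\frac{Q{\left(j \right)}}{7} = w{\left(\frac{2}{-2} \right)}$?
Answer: $624$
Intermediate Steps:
$Q{\left(j \right)} = 35$ ($Q{\left(j \right)} = 7 \left(4 - \frac{2}{-2}\right) = 7 \left(4 - 2 \left(- \frac{1}{2}\right)\right) = 7 \left(4 - -1\right) = 7 \left(4 + 1\right) = 7 \cdot 5 = 35$)
$Y{\left(M \right)} = 4 + M$
$16 Y{\left(Q{\left(-7 \right)} \right)} = 16 \left(4 + 35\right) = 16 \cdot 39 = 624$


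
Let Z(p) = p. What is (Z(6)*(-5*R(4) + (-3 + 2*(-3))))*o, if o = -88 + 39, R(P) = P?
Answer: 8526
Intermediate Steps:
o = -49
(Z(6)*(-5*R(4) + (-3 + 2*(-3))))*o = (6*(-5*4 + (-3 + 2*(-3))))*(-49) = (6*(-20 + (-3 - 6)))*(-49) = (6*(-20 - 9))*(-49) = (6*(-29))*(-49) = -174*(-49) = 8526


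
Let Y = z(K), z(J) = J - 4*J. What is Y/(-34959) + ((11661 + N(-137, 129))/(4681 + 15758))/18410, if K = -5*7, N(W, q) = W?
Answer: -6517790239/2192407014735 ≈ -0.0029729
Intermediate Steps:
K = -35
z(J) = -3*J
Y = 105 (Y = -3*(-35) = 105)
Y/(-34959) + ((11661 + N(-137, 129))/(4681 + 15758))/18410 = 105/(-34959) + ((11661 - 137)/(4681 + 15758))/18410 = 105*(-1/34959) + (11524/20439)*(1/18410) = -35/11653 + (11524*(1/20439))*(1/18410) = -35/11653 + (11524/20439)*(1/18410) = -35/11653 + 5762/188140995 = -6517790239/2192407014735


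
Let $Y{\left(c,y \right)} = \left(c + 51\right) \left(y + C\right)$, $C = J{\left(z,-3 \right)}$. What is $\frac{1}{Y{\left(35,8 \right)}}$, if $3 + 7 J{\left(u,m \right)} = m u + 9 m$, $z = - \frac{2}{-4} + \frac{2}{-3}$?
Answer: $\frac{7}{2279} \approx 0.0030715$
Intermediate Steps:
$z = - \frac{1}{6}$ ($z = \left(-2\right) \left(- \frac{1}{4}\right) + 2 \left(- \frac{1}{3}\right) = \frac{1}{2} - \frac{2}{3} = - \frac{1}{6} \approx -0.16667$)
$J{\left(u,m \right)} = - \frac{3}{7} + \frac{9 m}{7} + \frac{m u}{7}$ ($J{\left(u,m \right)} = - \frac{3}{7} + \frac{m u + 9 m}{7} = - \frac{3}{7} + \frac{9 m + m u}{7} = - \frac{3}{7} + \left(\frac{9 m}{7} + \frac{m u}{7}\right) = - \frac{3}{7} + \frac{9 m}{7} + \frac{m u}{7}$)
$C = - \frac{59}{14}$ ($C = - \frac{3}{7} + \frac{9}{7} \left(-3\right) + \frac{1}{7} \left(-3\right) \left(- \frac{1}{6}\right) = - \frac{3}{7} - \frac{27}{7} + \frac{1}{14} = - \frac{59}{14} \approx -4.2143$)
$Y{\left(c,y \right)} = \left(51 + c\right) \left(- \frac{59}{14} + y\right)$ ($Y{\left(c,y \right)} = \left(c + 51\right) \left(y - \frac{59}{14}\right) = \left(51 + c\right) \left(- \frac{59}{14} + y\right)$)
$\frac{1}{Y{\left(35,8 \right)}} = \frac{1}{- \frac{3009}{14} + 51 \cdot 8 - \frac{295}{2} + 35 \cdot 8} = \frac{1}{- \frac{3009}{14} + 408 - \frac{295}{2} + 280} = \frac{1}{\frac{2279}{7}} = \frac{7}{2279}$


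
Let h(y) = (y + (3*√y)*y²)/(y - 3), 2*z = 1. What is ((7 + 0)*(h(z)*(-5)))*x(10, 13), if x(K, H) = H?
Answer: 91 + 273*√2/4 ≈ 187.52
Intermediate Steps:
z = ½ (z = (½)*1 = ½ ≈ 0.50000)
h(y) = (y + 3*y^(5/2))/(-3 + y)
((7 + 0)*(h(z)*(-5)))*x(10, 13) = ((7 + 0)*(((½ + 3*(½)^(5/2))/(-3 + ½))*(-5)))*13 = (7*(((½ + 3*(√2/8))/(-5/2))*(-5)))*13 = (7*(-2*(½ + 3*√2/8)/5*(-5)))*13 = (7*((-⅕ - 3*√2/20)*(-5)))*13 = (7*(1 + 3*√2/4))*13 = (7 + 21*√2/4)*13 = 91 + 273*√2/4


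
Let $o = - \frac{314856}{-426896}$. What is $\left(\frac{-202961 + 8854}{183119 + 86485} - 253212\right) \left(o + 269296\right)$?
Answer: $- \frac{981013627553712396895}{14386608648} \approx -6.8189 \cdot 10^{10}$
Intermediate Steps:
$o = \frac{39357}{53362}$ ($o = \left(-314856\right) \left(- \frac{1}{426896}\right) = \frac{39357}{53362} \approx 0.73755$)
$\left(\frac{-202961 + 8854}{183119 + 86485} - 253212\right) \left(o + 269296\right) = \left(\frac{-202961 + 8854}{183119 + 86485} - 253212\right) \left(\frac{39357}{53362} + 269296\right) = \left(- \frac{194107}{269604} - 253212\right) \frac{14370212509}{53362} = \left(- \frac{68267162155}{269604}\right) \frac{14370212509}{53362} = - \frac{981013627553712396895}{14386608648}$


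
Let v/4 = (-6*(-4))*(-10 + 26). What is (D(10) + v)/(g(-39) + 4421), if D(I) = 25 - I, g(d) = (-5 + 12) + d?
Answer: 47/133 ≈ 0.35338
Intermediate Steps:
g(d) = 7 + d
v = 1536 (v = 4*((-6*(-4))*(-10 + 26)) = 4*(24*16) = 4*384 = 1536)
(D(10) + v)/(g(-39) + 4421) = ((25 - 1*10) + 1536)/((7 - 39) + 4421) = ((25 - 10) + 1536)/(-32 + 4421) = (15 + 1536)/4389 = 1551*(1/4389) = 47/133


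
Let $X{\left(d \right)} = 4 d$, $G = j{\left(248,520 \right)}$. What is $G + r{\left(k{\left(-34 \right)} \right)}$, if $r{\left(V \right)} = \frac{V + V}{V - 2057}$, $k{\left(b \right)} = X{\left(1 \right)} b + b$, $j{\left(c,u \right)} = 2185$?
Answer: $\frac{286255}{131} \approx 2185.2$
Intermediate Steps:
$G = 2185$
$k{\left(b \right)} = 5 b$ ($k{\left(b \right)} = 4 \cdot 1 b + b = 4 b + b = 5 b$)
$r{\left(V \right)} = \frac{2 V}{-2057 + V}$
$G + r{\left(k{\left(-34 \right)} \right)} = 2185 + \frac{2 \cdot 5 \left(-34\right)}{-2057 + 5 \left(-34\right)} = 2185 + 2 \left(-170\right) \frac{1}{-2057 - 170} = 2185 + 2 \left(-170\right) \frac{1}{-2227} = 2185 + 2 \left(-170\right) \left(- \frac{1}{2227}\right) = 2185 + \frac{20}{131} = \frac{286255}{131}$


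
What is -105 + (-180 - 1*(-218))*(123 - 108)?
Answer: 465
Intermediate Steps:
-105 + (-180 - 1*(-218))*(123 - 108) = -105 + (-180 + 218)*15 = -105 + 38*15 = -105 + 570 = 465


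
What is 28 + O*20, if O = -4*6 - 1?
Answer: -472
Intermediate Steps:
O = -25 (O = -24 - 1 = -25)
28 + O*20 = 28 - 25*20 = 28 - 500 = -472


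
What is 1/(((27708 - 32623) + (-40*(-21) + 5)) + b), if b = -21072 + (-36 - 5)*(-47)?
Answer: -1/23215 ≈ -4.3076e-5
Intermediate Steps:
b = -19145 (b = -21072 - 41*(-47) = -21072 + 1927 = -19145)
1/(((27708 - 32623) + (-40*(-21) + 5)) + b) = 1/(((27708 - 32623) + (-40*(-21) + 5)) - 19145) = 1/((-4915 + (840 + 5)) - 19145) = 1/((-4915 + 845) - 19145) = 1/(-4070 - 19145) = 1/(-23215) = -1/23215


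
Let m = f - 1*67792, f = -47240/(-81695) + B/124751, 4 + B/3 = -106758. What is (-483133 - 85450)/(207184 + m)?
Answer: -1158946475293387/284119577548382 ≈ -4.0791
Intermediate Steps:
B = -320286 (B = -12 + 3*(-106758) = -12 - 320274 = -320286)
f = -4054505506/2038306589 (f = -47240/(-81695) - 320286/124751 = -47240*(-1/81695) - 320286*1/124751 = 9448/16339 - 320286/124751 = -4054505506/2038306589 ≈ -1.9892)
m = -138184934786994/2038306589 (m = -4054505506/2038306589 - 1*67792 = -4054505506/2038306589 - 67792 = -138184934786994/2038306589 ≈ -67794.)
(-483133 - 85450)/(207184 + m) = (-483133 - 85450)/(207184 - 138184934786994/2038306589) = -568583/284119577548382/2038306589 = -568583*2038306589/284119577548382 = -1158946475293387/284119577548382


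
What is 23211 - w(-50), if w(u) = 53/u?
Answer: 1160603/50 ≈ 23212.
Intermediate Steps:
23211 - w(-50) = 23211 - 53/(-50) = 23211 - 53*(-1)/50 = 23211 - 1*(-53/50) = 23211 + 53/50 = 1160603/50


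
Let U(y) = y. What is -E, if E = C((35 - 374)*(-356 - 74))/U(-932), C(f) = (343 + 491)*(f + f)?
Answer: 60786090/233 ≈ 2.6088e+5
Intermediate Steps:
C(f) = 1668*f (C(f) = 834*(2*f) = 1668*f)
E = -60786090/233 (E = (1668*((35 - 374)*(-356 - 74)))/(-932) = (1668*(-339*(-430)))*(-1/932) = (1668*145770)*(-1/932) = 243144360*(-1/932) = -60786090/233 ≈ -2.6088e+5)
-E = -1*(-60786090/233) = 60786090/233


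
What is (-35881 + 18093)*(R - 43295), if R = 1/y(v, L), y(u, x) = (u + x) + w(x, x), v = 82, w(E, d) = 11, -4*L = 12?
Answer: 34655906806/45 ≈ 7.7013e+8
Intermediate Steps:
L = -3 (L = -1/4*12 = -3)
y(u, x) = 11 + u + x (y(u, x) = (u + x) + 11 = 11 + u + x)
R = 1/90 (R = 1/(11 + 82 - 3) = 1/90 ≈ 0.011111)
(-35881 + 18093)*(R - 43295) = (-35881 + 18093)*(1/90 - 43295) = -17788*(-3896549/90) = 34655906806/45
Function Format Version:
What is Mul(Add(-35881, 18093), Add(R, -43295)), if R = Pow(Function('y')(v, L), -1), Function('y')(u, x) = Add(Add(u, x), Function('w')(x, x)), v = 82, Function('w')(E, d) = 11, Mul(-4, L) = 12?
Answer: Rational(34655906806, 45) ≈ 7.7013e+8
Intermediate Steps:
L = -3 (L = Mul(Rational(-1, 4), 12) = -3)
Function('y')(u, x) = Add(11, u, x) (Function('y')(u, x) = Add(Add(u, x), 11) = Add(11, u, x))
R = Rational(1, 90) (R = Pow(Add(11, 82, -3), -1) = Pow(90, -1) = Rational(1, 90) ≈ 0.011111)
Mul(Add(-35881, 18093), Add(R, -43295)) = Mul(Add(-35881, 18093), Add(Rational(1, 90), -43295)) = Mul(-17788, Rational(-3896549, 90)) = Rational(34655906806, 45)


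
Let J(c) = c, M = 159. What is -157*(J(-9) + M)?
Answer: -23550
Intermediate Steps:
-157*(J(-9) + M) = -157*(-9 + 159) = -157*150 = -23550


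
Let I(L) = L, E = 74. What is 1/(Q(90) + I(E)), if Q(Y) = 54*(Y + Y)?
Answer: 1/9794 ≈ 0.00010210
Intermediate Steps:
Q(Y) = 108*Y (Q(Y) = 54*(2*Y) = 108*Y)
1/(Q(90) + I(E)) = 1/(108*90 + 74) = 1/(9720 + 74) = 1/9794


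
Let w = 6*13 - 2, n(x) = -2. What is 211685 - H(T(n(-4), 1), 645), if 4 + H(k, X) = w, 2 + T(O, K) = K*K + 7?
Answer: 211613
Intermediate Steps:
T(O, K) = 5 + K² (T(O, K) = -2 + (K*K + 7) = -2 + (K² + 7) = -2 + (7 + K²) = 5 + K²)
w = 76 (w = 78 - 2 = 76)
H(k, X) = 72 (H(k, X) = -4 + 76 = 72)
211685 - H(T(n(-4), 1), 645) = 211685 - 1*72 = 211685 - 72 = 211613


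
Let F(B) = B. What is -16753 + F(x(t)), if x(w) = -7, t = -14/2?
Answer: -16760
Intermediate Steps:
t = -7 (t = -14*½ = -7)
-16753 + F(x(t)) = -16753 - 7 = -16760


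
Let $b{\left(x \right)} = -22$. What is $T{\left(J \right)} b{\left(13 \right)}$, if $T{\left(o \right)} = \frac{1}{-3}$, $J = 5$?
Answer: $\frac{22}{3} \approx 7.3333$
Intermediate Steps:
$T{\left(o \right)} = - \frac{1}{3}$
$T{\left(J \right)} b{\left(13 \right)} = \left(- \frac{1}{3}\right) \left(-22\right) = \frac{22}{3}$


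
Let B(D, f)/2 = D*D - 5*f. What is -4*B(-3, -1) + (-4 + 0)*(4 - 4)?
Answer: -112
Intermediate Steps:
B(D, f) = -10*f + 2*D**2 (B(D, f) = 2*(D*D - 5*f) = 2*(D**2 - 5*f) = -10*f + 2*D**2)
-4*B(-3, -1) + (-4 + 0)*(4 - 4) = -4*(-10*(-1) + 2*(-3)**2) + (-4 + 0)*(4 - 4) = -4*(10 + 2*9) - 4*0 = -4*(10 + 18) + 0 = -4*28 + 0 = -112 + 0 = -112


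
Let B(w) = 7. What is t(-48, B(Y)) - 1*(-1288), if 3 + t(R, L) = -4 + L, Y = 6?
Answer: 1288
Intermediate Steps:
t(R, L) = -7 + L (t(R, L) = -3 + (-4 + L) = -7 + L)
t(-48, B(Y)) - 1*(-1288) = (-7 + 7) - 1*(-1288) = 0 + 1288 = 1288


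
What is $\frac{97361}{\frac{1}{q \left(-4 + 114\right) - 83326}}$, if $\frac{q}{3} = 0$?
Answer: $-8112702686$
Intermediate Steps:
$q = 0$ ($q = 3 \cdot 0 = 0$)
$\frac{97361}{\frac{1}{q \left(-4 + 114\right) - 83326}} = \frac{97361}{\frac{1}{0 \left(-4 + 114\right) - 83326}} = \frac{97361}{\frac{1}{0 \cdot 110 - 83326}} = \frac{97361}{\frac{1}{0 - 83326}} = \frac{97361}{\frac{1}{-83326}} = \frac{97361}{- \frac{1}{83326}} = 97361 \left(-83326\right) = -8112702686$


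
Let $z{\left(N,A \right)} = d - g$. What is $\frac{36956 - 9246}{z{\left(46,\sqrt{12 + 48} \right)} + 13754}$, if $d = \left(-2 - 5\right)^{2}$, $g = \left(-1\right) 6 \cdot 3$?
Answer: $\frac{1630}{813} \approx 2.0049$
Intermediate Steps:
$g = -18$ ($g = \left(-6\right) 3 = -18$)
$d = 49$ ($d = \left(-7\right)^{2} = 49$)
$z{\left(N,A \right)} = 67$ ($z{\left(N,A \right)} = 49 - -18 = 49 + 18 = 67$)
$\frac{36956 - 9246}{z{\left(46,\sqrt{12 + 48} \right)} + 13754} = \frac{36956 - 9246}{67 + 13754} = \frac{27710}{13821} = 27710 \cdot \frac{1}{13821} = \frac{1630}{813}$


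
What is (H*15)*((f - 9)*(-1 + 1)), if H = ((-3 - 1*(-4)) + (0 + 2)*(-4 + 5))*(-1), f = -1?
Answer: 0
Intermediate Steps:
H = -3 (H = ((-3 + 4) + 2*1)*(-1) = (1 + 2)*(-1) = 3*(-1) = -3)
(H*15)*((f - 9)*(-1 + 1)) = (-3*15)*((-1 - 9)*(-1 + 1)) = -(-450)*0 = -45*0 = 0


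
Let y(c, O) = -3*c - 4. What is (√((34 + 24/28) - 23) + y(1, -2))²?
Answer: (49 - √581)²/49 ≈ 12.649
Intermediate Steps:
y(c, O) = -4 - 3*c
(√((34 + 24/28) - 23) + y(1, -2))² = (√((34 + 24/28) - 23) + (-4 - 3*1))² = (√((34 + 24*(1/28)) - 23) + (-4 - 3))² = (√((34 + 6/7) - 23) - 7)² = (√(244/7 - 23) - 7)² = (√(83/7) - 7)² = (√581/7 - 7)² = (-7 + √581/7)²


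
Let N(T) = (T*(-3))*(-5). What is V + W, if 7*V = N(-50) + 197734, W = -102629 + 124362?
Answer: 349115/7 ≈ 49874.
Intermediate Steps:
N(T) = 15*T (N(T) = -3*T*(-5) = 15*T)
W = 21733
V = 196984/7 (V = (15*(-50) + 197734)/7 = (-750 + 197734)/7 = (1/7)*196984 = 196984/7 ≈ 28141.)
V + W = 196984/7 + 21733 = 349115/7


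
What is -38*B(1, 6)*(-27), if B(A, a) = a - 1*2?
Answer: 4104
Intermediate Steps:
B(A, a) = -2 + a (B(A, a) = a - 2 = -2 + a)
-38*B(1, 6)*(-27) = -38*(-2 + 6)*(-27) = -38*4*(-27) = -152*(-27) = 4104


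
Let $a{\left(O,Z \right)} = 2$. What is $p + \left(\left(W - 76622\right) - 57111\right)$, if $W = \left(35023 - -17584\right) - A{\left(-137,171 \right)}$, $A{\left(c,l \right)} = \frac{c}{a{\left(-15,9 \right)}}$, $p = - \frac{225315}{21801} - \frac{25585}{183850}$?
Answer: $- \frac{10830989011257}{133603795} \approx -81068.0$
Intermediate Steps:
$p = - \frac{2798796089}{267207590}$ ($p = \left(-225315\right) \frac{1}{21801} - \frac{5117}{36770} = - \frac{75105}{7267} - \frac{5117}{36770} = - \frac{2798796089}{267207590} \approx -10.474$)
$A{\left(c,l \right)} = \frac{c}{2}$
$W = \frac{105351}{2}$ ($W = \left(35023 - -17584\right) - \frac{1}{2} \left(-137\right) = \left(35023 + 17584\right) - - \frac{137}{2} = 52607 + \frac{137}{2} = \frac{105351}{2} \approx 52676.0$)
$p + \left(\left(W - 76622\right) - 57111\right) = - \frac{2798796089}{267207590} + \left(\left(\frac{105351}{2} - 76622\right) - 57111\right) = - \frac{2798796089}{267207590} - \frac{162115}{2} = - \frac{10830989011257}{133603795}$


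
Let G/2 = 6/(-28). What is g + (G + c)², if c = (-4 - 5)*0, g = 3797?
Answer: 186062/49 ≈ 3797.2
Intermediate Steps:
c = 0 (c = -9*0 = 0)
G = -3/7 (G = 2*(6/(-28)) = 2*(6*(-1/28)) = 2*(-3/14) = -3/7 ≈ -0.42857)
g + (G + c)² = 3797 + (-3/7 + 0)² = 3797 + (-3/7)² = 3797 + 9/49 = 186062/49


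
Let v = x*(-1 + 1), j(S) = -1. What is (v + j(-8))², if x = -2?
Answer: 1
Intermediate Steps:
v = 0 (v = -2*(-1 + 1) = -2*0 = 0)
(v + j(-8))² = (0 - 1)² = (-1)² = 1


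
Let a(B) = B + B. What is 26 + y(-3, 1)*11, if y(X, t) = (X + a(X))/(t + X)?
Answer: 151/2 ≈ 75.500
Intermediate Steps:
a(B) = 2*B
y(X, t) = 3*X/(X + t) (y(X, t) = (X + 2*X)/(t + X) = (3*X)/(X + t) = 3*X/(X + t))
26 + y(-3, 1)*11 = 26 + (3*(-3)/(-3 + 1))*11 = 26 + (3*(-3)/(-2))*11 = 26 + (3*(-3)*(-½))*11 = 26 + (9/2)*11 = 26 + 99/2 = 151/2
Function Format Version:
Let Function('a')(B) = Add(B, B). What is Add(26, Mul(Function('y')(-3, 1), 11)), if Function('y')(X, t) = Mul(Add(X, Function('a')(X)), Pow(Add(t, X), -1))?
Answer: Rational(151, 2) ≈ 75.500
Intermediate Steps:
Function('a')(B) = Mul(2, B)
Function('y')(X, t) = Mul(3, X, Pow(Add(X, t), -1)) (Function('y')(X, t) = Mul(Add(X, Mul(2, X)), Pow(Add(t, X), -1)) = Mul(Mul(3, X), Pow(Add(X, t), -1)) = Mul(3, X, Pow(Add(X, t), -1)))
Add(26, Mul(Function('y')(-3, 1), 11)) = Add(26, Mul(Mul(3, -3, Pow(Add(-3, 1), -1)), 11)) = Add(26, Mul(Mul(3, -3, Pow(-2, -1)), 11)) = Add(26, Mul(Mul(3, -3, Rational(-1, 2)), 11)) = Add(26, Mul(Rational(9, 2), 11)) = Add(26, Rational(99, 2)) = Rational(151, 2)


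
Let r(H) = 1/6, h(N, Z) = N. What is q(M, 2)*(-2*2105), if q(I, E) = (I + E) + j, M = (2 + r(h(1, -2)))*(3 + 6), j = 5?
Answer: -111565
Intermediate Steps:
r(H) = ⅙
M = 39/2 (M = (2 + ⅙)*(3 + 6) = (13/6)*9 = 39/2 ≈ 19.500)
q(I, E) = 5 + E + I (q(I, E) = (I + E) + 5 = (E + I) + 5 = 5 + E + I)
q(M, 2)*(-2*2105) = (5 + 2 + 39/2)*(-2*2105) = (53/2)*(-4210) = -111565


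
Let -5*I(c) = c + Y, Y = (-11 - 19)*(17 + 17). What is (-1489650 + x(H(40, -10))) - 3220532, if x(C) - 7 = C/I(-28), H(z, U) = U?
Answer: -2468131725/524 ≈ -4.7102e+6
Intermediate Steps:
Y = -1020 (Y = -30*34 = -1020)
I(c) = 204 - c/5 (I(c) = -(c - 1020)/5 = -(-1020 + c)/5 = 204 - c/5)
x(C) = 7 + 5*C/1048 (x(C) = 7 + C/(204 - ⅕*(-28)) = 7 + C/(204 + 28/5) = 7 + C/(1048/5) = 7 + C*(5/1048) = 7 + 5*C/1048)
(-1489650 + x(H(40, -10))) - 3220532 = (-1489650 + (7 + (5/1048)*(-10))) - 3220532 = (-1489650 + (7 - 25/524)) - 3220532 = (-1489650 + 3643/524) - 3220532 = -780572957/524 - 3220532 = -2468131725/524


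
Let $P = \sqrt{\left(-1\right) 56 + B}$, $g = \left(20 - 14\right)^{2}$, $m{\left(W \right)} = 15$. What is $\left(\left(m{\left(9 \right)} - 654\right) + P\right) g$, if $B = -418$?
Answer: $-23004 + 36 i \sqrt{474} \approx -23004.0 + 783.78 i$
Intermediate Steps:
$g = 36$ ($g = 6^{2} = 36$)
$P = i \sqrt{474}$ ($P = \sqrt{\left(-1\right) 56 - 418} = \sqrt{-56 - 418} = \sqrt{-474} = i \sqrt{474} \approx 21.772 i$)
$\left(\left(m{\left(9 \right)} - 654\right) + P\right) g = \left(\left(15 - 654\right) + i \sqrt{474}\right) 36 = \left(-639 + i \sqrt{474}\right) 36 = -23004 + 36 i \sqrt{474}$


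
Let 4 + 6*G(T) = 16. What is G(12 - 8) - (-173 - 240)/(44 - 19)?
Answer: 463/25 ≈ 18.520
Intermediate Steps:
G(T) = 2 (G(T) = -⅔ + (⅙)*16 = -⅔ + 8/3 = 2)
G(12 - 8) - (-173 - 240)/(44 - 19) = 2 - (-173 - 240)/(44 - 19) = 2 - (-413)/25 = 2 - 1*(-413/25) = 2 + 413/25 = 463/25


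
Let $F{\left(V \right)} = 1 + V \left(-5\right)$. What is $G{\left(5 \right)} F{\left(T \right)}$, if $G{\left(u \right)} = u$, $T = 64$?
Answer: $-1595$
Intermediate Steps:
$F{\left(V \right)} = 1 - 5 V$
$G{\left(5 \right)} F{\left(T \right)} = 5 \left(1 - 320\right) = 5 \left(-319\right) = -1595$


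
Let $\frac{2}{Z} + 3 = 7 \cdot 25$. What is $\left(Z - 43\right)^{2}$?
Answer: $\frac{13667809}{7396} \approx 1848.0$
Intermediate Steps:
$Z = \frac{1}{86}$ ($Z = \frac{2}{-3 + 7 \cdot 25} = \frac{2}{-3 + 175} = \frac{2}{172} = 2 \cdot \frac{1}{172} = \frac{1}{86} \approx 0.011628$)
$\left(Z - 43\right)^{2} = \left(\frac{1}{86} - 43\right)^{2} = \left(- \frac{3697}{86}\right)^{2} = \frac{13667809}{7396}$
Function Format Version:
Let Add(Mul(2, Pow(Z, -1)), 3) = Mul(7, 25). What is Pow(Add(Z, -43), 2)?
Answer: Rational(13667809, 7396) ≈ 1848.0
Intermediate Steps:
Z = Rational(1, 86) (Z = Mul(2, Pow(Add(-3, Mul(7, 25)), -1)) = Mul(2, Pow(Add(-3, 175), -1)) = Mul(2, Pow(172, -1)) = Mul(2, Rational(1, 172)) = Rational(1, 86) ≈ 0.011628)
Pow(Add(Z, -43), 2) = Pow(Add(Rational(1, 86), -43), 2) = Pow(Rational(-3697, 86), 2) = Rational(13667809, 7396)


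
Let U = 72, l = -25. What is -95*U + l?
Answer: -6865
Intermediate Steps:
-95*U + l = -95*72 - 25 = -6840 - 25 = -6865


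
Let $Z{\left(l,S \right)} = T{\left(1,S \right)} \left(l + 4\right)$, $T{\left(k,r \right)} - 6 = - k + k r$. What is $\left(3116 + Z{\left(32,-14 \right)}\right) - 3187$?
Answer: $-395$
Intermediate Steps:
$T{\left(k,r \right)} = 6 - k + k r$ ($T{\left(k,r \right)} = 6 + \left(- k + k r\right) = 6 - k + k r$)
$Z{\left(l,S \right)} = \left(4 + l\right) \left(5 + S\right)$ ($Z{\left(l,S \right)} = \left(6 - 1 + 1 S\right) \left(l + 4\right) = \left(6 - 1 + S\right) \left(4 + l\right) = \left(5 + S\right) \left(4 + l\right) = \left(4 + l\right) \left(5 + S\right)$)
$\left(3116 + Z{\left(32,-14 \right)}\right) - 3187 = \left(3116 + \left(4 + 32\right) \left(5 - 14\right)\right) - 3187 = \left(3116 + 36 \left(-9\right)\right) - 3187 = \left(3116 - 324\right) - 3187 = 2792 - 3187 = -395$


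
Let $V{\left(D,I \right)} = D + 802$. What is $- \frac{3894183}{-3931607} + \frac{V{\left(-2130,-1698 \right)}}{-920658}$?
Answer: $\frac{1795215953255}{1809832718703} \approx 0.99192$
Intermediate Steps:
$V{\left(D,I \right)} = 802 + D$
$- \frac{3894183}{-3931607} + \frac{V{\left(-2130,-1698 \right)}}{-920658} = - \frac{3894183}{-3931607} + \frac{802 - 2130}{-920658} = \left(-3894183\right) \left(- \frac{1}{3931607}\right) - - \frac{664}{460329} = \frac{3894183}{3931607} + \frac{664}{460329} = \frac{1795215953255}{1809832718703}$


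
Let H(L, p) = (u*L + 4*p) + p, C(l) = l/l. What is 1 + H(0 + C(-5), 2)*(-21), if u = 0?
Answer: -209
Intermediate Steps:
C(l) = 1
H(L, p) = 5*p (H(L, p) = (0*L + 4*p) + p = (0 + 4*p) + p = 4*p + p = 5*p)
1 + H(0 + C(-5), 2)*(-21) = 1 + (5*2)*(-21) = 1 + 10*(-21) = 1 - 210 = -209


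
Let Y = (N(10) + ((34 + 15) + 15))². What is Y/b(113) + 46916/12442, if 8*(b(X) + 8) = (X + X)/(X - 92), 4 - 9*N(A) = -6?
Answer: -59461410854/93893553 ≈ -633.29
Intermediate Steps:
N(A) = 10/9 (N(A) = 4/9 - ⅑*(-6) = 4/9 + ⅔ = 10/9)
b(X) = -8 + X/(4*(-92 + X)) (b(X) = -8 + ((X + X)/(X - 92))/8 = -8 + ((2*X)/(-92 + X))/8 = -8 + (2*X/(-92 + X))/8 = -8 + X/(4*(-92 + X)))
Y = 343396/81 (Y = (10/9 + ((34 + 15) + 15))² = (10/9 + (49 + 15))² = (10/9 + 64)² = (586/9)² = 343396/81 ≈ 4239.5)
Y/b(113) + 46916/12442 = 343396/(81*(((2944 - 31*113)/(4*(-92 + 113))))) + 46916/12442 = 343396/(81*(((¼)*(2944 - 3503)/21))) + 46916*(1/12442) = 343396/(81*(((¼)*(1/21)*(-559)))) + 23458/6221 = 343396/(81*(-559/84)) + 23458/6221 = (343396/81)*(-84/559) + 23458/6221 = -9615088/15093 + 23458/6221 = -59461410854/93893553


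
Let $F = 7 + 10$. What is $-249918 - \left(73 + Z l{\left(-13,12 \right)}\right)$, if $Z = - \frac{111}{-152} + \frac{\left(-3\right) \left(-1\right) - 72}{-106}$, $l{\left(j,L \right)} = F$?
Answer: $- \frac{2014116655}{8056} \approx -2.5001 \cdot 10^{5}$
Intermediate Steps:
$F = 17$
$l{\left(j,L \right)} = 17$
$Z = \frac{11127}{8056}$ ($Z = \left(-111\right) \left(- \frac{1}{152}\right) + \left(3 - 72\right) \left(- \frac{1}{106}\right) = \frac{111}{152} - - \frac{69}{106} = \frac{111}{152} + \frac{69}{106} = \frac{11127}{8056} \approx 1.3812$)
$-249918 - \left(73 + Z l{\left(-13,12 \right)}\right) = -249918 - \left(73 + \frac{11127}{8056} \cdot 17\right) = -249918 - \left(73 + \frac{189159}{8056}\right) = -249918 - \frac{777247}{8056} = - \frac{2014116655}{8056}$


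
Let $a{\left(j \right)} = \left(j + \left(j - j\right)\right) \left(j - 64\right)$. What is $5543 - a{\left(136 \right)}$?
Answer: $-4249$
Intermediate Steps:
$a{\left(j \right)} = j \left(-64 + j\right)$ ($a{\left(j \right)} = \left(j + 0\right) \left(-64 + j\right) = j \left(-64 + j\right)$)
$5543 - a{\left(136 \right)} = 5543 - 136 \left(-64 + 136\right) = 5543 - 136 \cdot 72 = 5543 - 9792 = -4249$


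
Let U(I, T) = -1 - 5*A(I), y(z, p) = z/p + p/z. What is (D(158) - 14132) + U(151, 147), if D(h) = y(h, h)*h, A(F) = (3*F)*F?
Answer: -355832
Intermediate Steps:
y(z, p) = p/z + z/p
A(F) = 3*F²
U(I, T) = -1 - 15*I²
D(h) = 2*h (D(h) = (h/h + h/h)*h = (1 + 1)*h = 2*h)
(D(158) - 14132) + U(151, 147) = (2*158 - 14132) + (-1 - 15*151²) = (316 - 14132) + (-1 - 15*22801) = -13816 + (-1 - 342015) = -13816 - 342016 = -355832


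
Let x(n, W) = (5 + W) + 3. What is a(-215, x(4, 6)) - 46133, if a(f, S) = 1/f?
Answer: -9918596/215 ≈ -46133.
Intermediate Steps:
x(n, W) = 8 + W
a(-215, x(4, 6)) - 46133 = 1/(-215) - 46133 = -1/215 - 46133 = -9918596/215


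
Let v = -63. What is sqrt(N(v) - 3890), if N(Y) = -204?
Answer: I*sqrt(4094) ≈ 63.984*I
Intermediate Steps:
sqrt(N(v) - 3890) = sqrt(-204 - 3890) = sqrt(-4094) = I*sqrt(4094)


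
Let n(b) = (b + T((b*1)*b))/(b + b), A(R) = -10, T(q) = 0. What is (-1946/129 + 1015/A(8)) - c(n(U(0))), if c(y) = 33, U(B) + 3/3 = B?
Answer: -38593/258 ≈ -149.59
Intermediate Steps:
U(B) = -1 + B
n(b) = ½ (n(b) = (b + 0)/(b + b) = b/((2*b)) = b*(1/(2*b)) = ½)
(-1946/129 + 1015/A(8)) - c(n(U(0))) = (-1946/129 + 1015/(-10)) - 1*33 = (-1946*1/129 + 1015*(-⅒)) - 33 = (-1946/129 - 203/2) - 33 = -30079/258 - 33 = -38593/258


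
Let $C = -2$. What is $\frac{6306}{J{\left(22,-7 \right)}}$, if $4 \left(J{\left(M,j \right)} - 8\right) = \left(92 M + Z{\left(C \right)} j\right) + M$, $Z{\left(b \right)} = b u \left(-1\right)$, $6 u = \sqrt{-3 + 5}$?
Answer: $\frac{235869624}{19431329} + \frac{264852 \sqrt{2}}{19431329} \approx 12.158$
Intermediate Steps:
$u = \frac{\sqrt{2}}{6}$ ($u = \frac{\sqrt{-3 + 5}}{6} = \frac{\sqrt{2}}{6} \approx 0.2357$)
$Z{\left(b \right)} = - \frac{b \sqrt{2}}{6}$ ($Z{\left(b \right)} = b \frac{\sqrt{2}}{6} \left(-1\right) = \frac{b \sqrt{2}}{6} \left(-1\right) = - \frac{b \sqrt{2}}{6}$)
$J{\left(M,j \right)} = 8 + \frac{93 M}{4} + \frac{j \sqrt{2}}{12}$ ($J{\left(M,j \right)} = 8 + \frac{\left(92 M + \left(- \frac{1}{6}\right) \left(-2\right) \sqrt{2} j\right) + M}{4} = 8 + \frac{\left(92 M + \frac{\sqrt{2}}{3} j\right) + M}{4} = 8 + \frac{\left(92 M + \frac{j \sqrt{2}}{3}\right) + M}{4} = 8 + \frac{93 M + \frac{j \sqrt{2}}{3}}{4} = 8 + \left(\frac{93 M}{4} + \frac{j \sqrt{2}}{12}\right) = 8 + \frac{93 M}{4} + \frac{j \sqrt{2}}{12}$)
$\frac{6306}{J{\left(22,-7 \right)}} = \frac{6306}{8 + \frac{93}{4} \cdot 22 + \frac{1}{12} \left(-7\right) \sqrt{2}} = \frac{6306}{8 + \frac{1023}{2} - \frac{7 \sqrt{2}}{12}} = \frac{6306}{\frac{1039}{2} - \frac{7 \sqrt{2}}{12}}$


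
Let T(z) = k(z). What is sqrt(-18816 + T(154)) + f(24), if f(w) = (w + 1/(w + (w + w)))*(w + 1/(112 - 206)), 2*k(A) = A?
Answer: 3898895/6768 + I*sqrt(18739) ≈ 576.08 + 136.89*I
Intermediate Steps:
k(A) = A/2
T(z) = z/2
f(w) = (-1/94 + w)*(w + 1/(3*w)) (f(w) = (w + 1/(w + 2*w))*(w + 1/(-94)) = (w + 1/(3*w))*(w - 1/94) = (w + 1/(3*w))*(-1/94 + w) = (-1/94 + w)*(w + 1/(3*w)))
sqrt(-18816 + T(154)) + f(24) = sqrt(-18816 + (1/2)*154) + (1/3 + 24**2 - 1/94*24 - 1/282/24) = sqrt(-18816 + 77) + (1/3 + 576 - 12/47 - 1/282*1/24) = sqrt(-18739) + (1/3 + 576 - 12/47 - 1/6768) = I*sqrt(18739) + 3898895/6768 = 3898895/6768 + I*sqrt(18739)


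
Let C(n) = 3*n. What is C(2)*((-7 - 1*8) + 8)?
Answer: -42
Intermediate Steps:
C(2)*((-7 - 1*8) + 8) = (3*2)*((-7 - 1*8) + 8) = 6*((-7 - 8) + 8) = 6*(-15 + 8) = 6*(-7) = -42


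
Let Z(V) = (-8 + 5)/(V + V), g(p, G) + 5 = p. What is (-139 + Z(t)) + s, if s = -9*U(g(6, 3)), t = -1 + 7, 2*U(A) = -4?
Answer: -485/4 ≈ -121.25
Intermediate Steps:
g(p, G) = -5 + p
U(A) = -2 (U(A) = (½)*(-4) = -2)
t = 6
Z(V) = -3/(2*V) (Z(V) = -3*1/(2*V) = -3/(2*V))
s = 18 (s = -9*(-2) = 18)
(-139 + Z(t)) + s = (-139 - 3/2/6) + 18 = (-139 - 3/2*⅙) + 18 = (-139 - ¼) + 18 = -557/4 + 18 = -485/4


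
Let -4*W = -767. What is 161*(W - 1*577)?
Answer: -248101/4 ≈ -62025.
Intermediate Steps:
W = 767/4 (W = -¼*(-767) = 767/4 ≈ 191.75)
161*(W - 1*577) = 161*(767/4 - 1*577) = 161*(767/4 - 577) = 161*(-1541/4) = -248101/4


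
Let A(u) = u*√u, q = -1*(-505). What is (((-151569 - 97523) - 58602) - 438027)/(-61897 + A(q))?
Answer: 46157892737/3702450984 + 376589105*√505/3702450984 ≈ 14.753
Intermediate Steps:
q = 505
A(u) = u^(3/2)
(((-151569 - 97523) - 58602) - 438027)/(-61897 + A(q)) = (((-151569 - 97523) - 58602) - 438027)/(-61897 + 505^(3/2)) = ((-249092 - 58602) - 438027)/(-61897 + 505*√505) = (-307694 - 438027)/(-61897 + 505*√505) = -745721/(-61897 + 505*√505)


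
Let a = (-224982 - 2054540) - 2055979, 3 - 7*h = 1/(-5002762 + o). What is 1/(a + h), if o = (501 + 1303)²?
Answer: -12238422/53059685574383 ≈ -2.3065e-7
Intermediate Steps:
o = 3254416 (o = 1804² = 3254416)
h = 5245039/12238422 (h = 3/7 - 1/(7*(-5002762 + 3254416)) = 3/7 - ⅐/(-1748346) = 3/7 - ⅐*(-1/1748346) = 3/7 + 1/12238422 = 5245039/12238422 ≈ 0.42857)
a = -4335501 (a = -2279522 - 2055979 = -4335501)
1/(a + h) = 1/(-4335501 + 5245039/12238422) = 1/(-53059685574383/12238422) = -12238422/53059685574383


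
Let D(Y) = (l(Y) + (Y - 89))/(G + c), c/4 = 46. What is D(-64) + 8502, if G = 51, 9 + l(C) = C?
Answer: 1997744/235 ≈ 8501.0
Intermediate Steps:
c = 184 (c = 4*46 = 184)
l(C) = -9 + C
D(Y) = -98/235 + 2*Y/235 (D(Y) = ((-9 + Y) + (Y - 89))/(51 + 184) = ((-9 + Y) + (-89 + Y))/235 = (-98 + 2*Y)*(1/235) = -98/235 + 2*Y/235)
D(-64) + 8502 = (-98/235 + (2/235)*(-64)) + 8502 = (-98/235 - 128/235) + 8502 = -226/235 + 8502 = 1997744/235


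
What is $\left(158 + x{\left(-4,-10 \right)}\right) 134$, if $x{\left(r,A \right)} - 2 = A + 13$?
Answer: $21842$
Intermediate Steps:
$x{\left(r,A \right)} = 15 + A$ ($x{\left(r,A \right)} = 2 + \left(A + 13\right) = 2 + \left(13 + A\right) = 15 + A$)
$\left(158 + x{\left(-4,-10 \right)}\right) 134 = \left(158 + \left(15 - 10\right)\right) 134 = \left(158 + 5\right) 134 = 163 \cdot 134 = 21842$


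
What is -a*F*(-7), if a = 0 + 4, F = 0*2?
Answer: 0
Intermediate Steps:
F = 0
a = 4
-a*F*(-7) = -4*0*(-7) = -0*(-7) = -1*0 = 0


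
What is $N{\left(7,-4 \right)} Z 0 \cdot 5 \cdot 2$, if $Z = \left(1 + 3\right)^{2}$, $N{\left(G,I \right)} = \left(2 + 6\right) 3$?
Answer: $0$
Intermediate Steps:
$N{\left(G,I \right)} = 24$ ($N{\left(G,I \right)} = 8 \cdot 3 = 24$)
$Z = 16$ ($Z = 4^{2} = 16$)
$N{\left(7,-4 \right)} Z 0 \cdot 5 \cdot 2 = 24 \cdot 16 \cdot 0 \cdot 5 \cdot 2 = 384 \cdot 0 \cdot 2 = 384 \cdot 0 = 0$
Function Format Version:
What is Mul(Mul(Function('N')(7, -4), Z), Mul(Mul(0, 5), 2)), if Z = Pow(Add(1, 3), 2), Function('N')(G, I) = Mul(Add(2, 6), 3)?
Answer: 0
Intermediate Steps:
Function('N')(G, I) = 24 (Function('N')(G, I) = Mul(8, 3) = 24)
Z = 16 (Z = Pow(4, 2) = 16)
Mul(Mul(Function('N')(7, -4), Z), Mul(Mul(0, 5), 2)) = Mul(Mul(24, 16), Mul(Mul(0, 5), 2)) = Mul(384, Mul(0, 2)) = Mul(384, 0) = 0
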